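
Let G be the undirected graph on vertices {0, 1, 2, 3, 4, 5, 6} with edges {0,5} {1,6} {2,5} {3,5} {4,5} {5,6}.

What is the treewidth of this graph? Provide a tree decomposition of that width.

Every bag has size at most 2, so the width is 2 − 1 = 1 and tw(G) ≤ 1. Since G has at least one edge (e.g. 5–0), it is not an edgeless graph, so tw(G) ≥ 1. The upper and lower bounds meet at 1, so that is the treewidth.

Treewidth 1.
One optimal decomposition is:
Bags: B1 = {0, 5}  B2 = {2, 5}  B3 = {5, 6}  B4 = {3, 5}  B5 = {4, 5}  B6 = {1, 6}
Tree: B1–B2, B1–B3, B2–B4, B3–B5, B3–B6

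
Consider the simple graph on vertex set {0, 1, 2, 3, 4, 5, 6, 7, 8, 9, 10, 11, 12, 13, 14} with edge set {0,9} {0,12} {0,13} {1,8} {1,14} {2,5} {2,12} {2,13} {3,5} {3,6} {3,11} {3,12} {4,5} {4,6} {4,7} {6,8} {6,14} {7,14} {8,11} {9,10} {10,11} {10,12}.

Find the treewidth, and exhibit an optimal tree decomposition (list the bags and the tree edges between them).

Treewidth 3.
One such decomposition:
Bags: B1 = {0, 9, 10, 13}  B2 = {0, 10, 12, 13}  B3 = {2, 10, 12, 13}  B4 = {2, 10, 11, 12}  B5 = {2, 3, 11, 12}  B6 = {2, 3, 5, 11}  B7 = {3, 5, 8, 11}  B8 = {3, 5, 6, 8}  B9 = {4, 5, 6, 8}  B10 = {1, 4, 6, 8}  B11 = {1, 4, 6, 14}  B12 = {1, 4, 7, 14}
Tree: B1–B2, B2–B3, B3–B4, B4–B5, B5–B6, B6–B7, B7–B8, B8–B9, B9–B10, B10–B11, B11–B12

The largest bag has 4 vertices, giving width 3; this decomposition certifies tw(G) ≤ 3. For the lower bound: the 4 vertex sets {0,9,13}, {10}, {12}, {2,3,5,11} are disjoint, each induces a connected subgraph, and every pair is joined by at least one edge of G. Contracting each set to a single vertex therefore yields K_{4} as a minor, and since treewidth is minor-monotone, tw(G) ≥ tw(K_{4}) = 3. The upper and lower bounds meet at 3, so that is the treewidth.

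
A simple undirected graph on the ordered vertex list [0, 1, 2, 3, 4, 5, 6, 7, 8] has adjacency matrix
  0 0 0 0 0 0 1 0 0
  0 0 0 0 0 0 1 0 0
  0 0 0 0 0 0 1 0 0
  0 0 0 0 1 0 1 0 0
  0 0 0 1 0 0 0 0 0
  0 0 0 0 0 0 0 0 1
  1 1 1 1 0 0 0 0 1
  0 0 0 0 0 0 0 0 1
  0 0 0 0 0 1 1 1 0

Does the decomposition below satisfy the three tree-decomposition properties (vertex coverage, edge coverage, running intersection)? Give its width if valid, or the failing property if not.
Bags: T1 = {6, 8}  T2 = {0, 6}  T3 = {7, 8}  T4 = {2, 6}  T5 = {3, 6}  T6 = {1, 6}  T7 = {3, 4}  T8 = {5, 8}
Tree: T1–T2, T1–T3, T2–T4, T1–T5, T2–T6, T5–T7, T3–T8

Yes; width 1.

Vertex coverage: the bags together contain {0, 1, 2, 3, 4, 5, 6, 7, 8}, the full vertex set. Edge coverage: each edge of G has both endpoints in at least one bag. Running intersection: for every vertex, the bags containing it form a connected subtree. All three properties hold, so this is a valid tree decomposition of width max|bag| − 1 = 1, and hence tw(G) ≤ 1.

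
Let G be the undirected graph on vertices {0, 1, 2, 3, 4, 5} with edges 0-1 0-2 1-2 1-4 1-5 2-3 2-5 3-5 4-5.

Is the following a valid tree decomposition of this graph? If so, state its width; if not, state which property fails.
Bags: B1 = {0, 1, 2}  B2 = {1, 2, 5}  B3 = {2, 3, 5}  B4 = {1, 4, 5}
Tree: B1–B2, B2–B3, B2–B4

Yes; width 2.

Vertex coverage: the bags together contain {0, 1, 2, 3, 4, 5}, the full vertex set. Edge coverage: each edge of G has both endpoints in at least one bag. Running intersection: for every vertex, the bags containing it form a connected subtree. All three properties hold, so this is a valid tree decomposition of width max|bag| − 1 = 2, and hence tw(G) ≤ 2.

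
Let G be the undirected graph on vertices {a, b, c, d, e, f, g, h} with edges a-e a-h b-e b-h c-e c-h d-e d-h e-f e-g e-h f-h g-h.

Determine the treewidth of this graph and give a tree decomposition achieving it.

The largest bag has 3 vertices, giving width 2; this decomposition certifies tw(G) ≤ 2. On the other hand G contains the 3-clique {d, e, h}. A clique must lie in a single bag of any decomposition, so no decomposition can have width below 2. Hence tw(G) = 2 exactly.

Treewidth 2.
One optimal decomposition is:
Bags: B1 = {c, e, h}  B2 = {a, e, h}  B3 = {b, e, h}  B4 = {e, g, h}  B5 = {d, e, h}  B6 = {e, f, h}
Tree: B1–B2, B1–B3, B2–B4, B1–B5, B2–B6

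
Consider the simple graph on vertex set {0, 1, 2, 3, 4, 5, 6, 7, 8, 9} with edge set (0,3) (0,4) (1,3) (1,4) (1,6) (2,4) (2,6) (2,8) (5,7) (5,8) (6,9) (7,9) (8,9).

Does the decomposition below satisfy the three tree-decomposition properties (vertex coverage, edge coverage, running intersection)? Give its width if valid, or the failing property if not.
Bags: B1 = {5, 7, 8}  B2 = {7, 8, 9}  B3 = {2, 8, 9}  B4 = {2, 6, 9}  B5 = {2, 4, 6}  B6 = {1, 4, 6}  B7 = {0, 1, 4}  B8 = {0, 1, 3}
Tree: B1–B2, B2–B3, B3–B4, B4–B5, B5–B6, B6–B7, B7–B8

Yes; width 2.

Every vertex of G appears in some bag (union = {0, 1, 2, 3, 4, 5, 6, 7, 8, 9}); every edge is covered by a bag; and for each vertex v the set of bags containing v is connected in the bag tree. The decomposition is therefore valid. The largest bag has 3 vertices, so the width is 2.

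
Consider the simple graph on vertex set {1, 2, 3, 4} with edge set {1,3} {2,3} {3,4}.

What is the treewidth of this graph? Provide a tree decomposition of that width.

Each bag holds 2 vertices, so the decomposition has width 1, which upper-bounds the treewidth. Any graph with an edge has treewidth ≥ 1, and G has the edge 3–1. Combining the bounds, tw(G) = 1.

Treewidth 1.
One optimal decomposition is:
Bags: B1 = {1, 3}  B2 = {3, 4}  B3 = {2, 3}
Tree: B1–B2, B2–B3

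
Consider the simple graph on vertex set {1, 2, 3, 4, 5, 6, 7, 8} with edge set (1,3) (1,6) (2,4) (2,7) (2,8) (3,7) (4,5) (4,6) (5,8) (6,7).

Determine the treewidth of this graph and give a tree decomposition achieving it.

Treewidth 2.
Bags: B1 = {4, 5, 8}  B2 = {2, 4, 8}  B3 = {2, 4, 6}  B4 = {2, 6, 7}  B5 = {1, 6, 7}  B6 = {1, 3, 7}
Tree: B1–B2, B2–B3, B3–B4, B4–B5, B5–B6

Each bag holds 3 vertices, so the decomposition has width 2, which upper-bounds the treewidth. The edges 5–8–2–4–5 form a cycle, so G is not a tree and its treewidth is at least 2. Hence tw(G) = 2 exactly.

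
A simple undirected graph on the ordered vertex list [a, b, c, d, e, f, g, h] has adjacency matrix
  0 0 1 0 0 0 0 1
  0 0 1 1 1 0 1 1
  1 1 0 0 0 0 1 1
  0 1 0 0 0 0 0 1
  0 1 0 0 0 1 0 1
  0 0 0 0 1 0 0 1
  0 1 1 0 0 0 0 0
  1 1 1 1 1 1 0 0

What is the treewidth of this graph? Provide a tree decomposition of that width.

Treewidth 2.
One optimal decomposition is:
Bags: B1 = {b, c, h}  B2 = {b, c, g}  B3 = {b, d, h}  B4 = {a, c, h}  B5 = {b, e, h}  B6 = {e, f, h}
Tree: B1–B2, B1–B3, B1–B4, B3–B5, B5–B6

The largest bag has 3 vertices, giving width 2; this decomposition certifies tw(G) ≤ 2. On the other hand G contains the 3-clique {b, c, g}. A clique must lie in a single bag of any decomposition, so no decomposition can have width below 2. Therefore the treewidth is 2.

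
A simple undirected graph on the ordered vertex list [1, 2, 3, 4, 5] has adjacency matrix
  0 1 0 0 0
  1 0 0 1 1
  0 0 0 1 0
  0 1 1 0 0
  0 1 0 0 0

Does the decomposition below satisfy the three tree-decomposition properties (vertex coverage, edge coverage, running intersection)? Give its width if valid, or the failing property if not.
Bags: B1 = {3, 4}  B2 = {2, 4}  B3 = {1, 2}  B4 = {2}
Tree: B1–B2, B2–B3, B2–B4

No — vertex 5 appears in no bag.

A tree decomposition must satisfy three properties: every vertex lies in some bag; for every edge, both endpoints lie together in some bag; and for every vertex, the bags containing it form a connected subtree. Here vertex 5 appears in no bag, so the decomposition is invalid.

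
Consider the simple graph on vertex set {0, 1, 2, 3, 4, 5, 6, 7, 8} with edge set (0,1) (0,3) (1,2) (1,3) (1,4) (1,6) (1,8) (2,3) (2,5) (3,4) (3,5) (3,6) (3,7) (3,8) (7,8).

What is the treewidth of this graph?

A width-2 tree decomposition is:
Bags: B1 = {2, 3, 5}  B2 = {1, 2, 3}  B3 = {0, 1, 3}  B4 = {1, 3, 4}  B5 = {1, 3, 6}  B6 = {1, 3, 8}  B7 = {3, 7, 8}
Tree: B1–B2, B2–B3, B2–B4, B2–B5, B3–B6, B6–B7
Each bag holds 3 vertices, so the decomposition has width 2, which upper-bounds the treewidth. On the other hand G contains the 3-clique {0, 1, 3}. A clique must lie in a single bag of any decomposition, so no decomposition can have width below 2. Hence tw(G) = 2 exactly.

2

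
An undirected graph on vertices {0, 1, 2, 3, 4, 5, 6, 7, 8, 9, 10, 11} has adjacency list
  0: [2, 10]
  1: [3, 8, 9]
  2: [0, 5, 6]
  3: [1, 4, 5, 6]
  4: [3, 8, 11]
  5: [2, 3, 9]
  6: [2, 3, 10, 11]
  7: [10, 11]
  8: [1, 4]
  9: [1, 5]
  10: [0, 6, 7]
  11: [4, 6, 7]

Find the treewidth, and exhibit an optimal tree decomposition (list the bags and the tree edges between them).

Each bag holds 4 vertices, so the decomposition has width 3, which upper-bounds the treewidth. For the lower bound: the 4 vertex sets {1,8,9}, {5}, {3}, {2,4,6,11} are disjoint, each induces a connected subgraph, and every pair is joined by at least one edge of G. Contracting each set to a single vertex therefore yields K_{4} as a minor, and since treewidth is minor-monotone, tw(G) ≥ tw(K_{4}) = 3. Therefore the treewidth is 3.

Treewidth 3.
One optimal decomposition is:
Bags: B1 = {1, 5, 8, 9}  B2 = {1, 3, 5, 8}  B3 = {3, 4, 5, 8}  B4 = {2, 3, 4, 5}  B5 = {2, 3, 4, 6}  B6 = {2, 4, 6, 11}  B7 = {0, 2, 6, 11}  B8 = {0, 6, 10, 11}  B9 = {0, 7, 10, 11}
Tree: B1–B2, B2–B3, B3–B4, B4–B5, B5–B6, B6–B7, B7–B8, B8–B9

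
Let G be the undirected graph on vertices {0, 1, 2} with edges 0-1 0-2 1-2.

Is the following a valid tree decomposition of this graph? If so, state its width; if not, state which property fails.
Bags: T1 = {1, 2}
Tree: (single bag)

A tree decomposition must satisfy three properties: every vertex lies in some bag; for every edge, both endpoints lie together in some bag; and for every vertex, the bags containing it form a connected subtree. Here vertex 0 appears in no bag, so the decomposition is invalid.

No — vertex 0 appears in no bag.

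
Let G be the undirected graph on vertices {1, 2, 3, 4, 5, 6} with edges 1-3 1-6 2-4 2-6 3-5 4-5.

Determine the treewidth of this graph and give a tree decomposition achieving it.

Each bag holds 3 vertices, so the decomposition has width 2, which upper-bounds the treewidth. Since 3–5–4–2–6–1–3 is a cycle in G, G is not acyclic. Forests are exactly the graphs of treewidth ≤ 1, so tw(G) ≥ 2. Hence tw(G) = 2 exactly.

Treewidth 2.
One such decomposition:
Bags: B1 = {3, 4, 5}  B2 = {2, 3, 4}  B3 = {2, 3, 6}  B4 = {1, 3, 6}
Tree: B1–B2, B2–B3, B3–B4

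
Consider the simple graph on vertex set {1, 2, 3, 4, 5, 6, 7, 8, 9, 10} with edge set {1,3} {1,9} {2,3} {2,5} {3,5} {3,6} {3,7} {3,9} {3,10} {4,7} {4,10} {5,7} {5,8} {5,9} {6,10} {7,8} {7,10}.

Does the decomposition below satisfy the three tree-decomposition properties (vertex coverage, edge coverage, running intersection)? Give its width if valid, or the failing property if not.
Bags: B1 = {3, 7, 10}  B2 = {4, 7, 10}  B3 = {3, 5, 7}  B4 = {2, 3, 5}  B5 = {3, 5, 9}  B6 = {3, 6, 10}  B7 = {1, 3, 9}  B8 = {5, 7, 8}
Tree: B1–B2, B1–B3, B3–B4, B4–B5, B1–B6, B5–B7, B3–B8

Yes; width 2.

Every vertex of G appears in some bag (union = {1, 2, 3, 4, 5, 6, 7, 8, 9, 10}); every edge is covered by a bag; and for each vertex v the set of bags containing v is connected in the bag tree. The decomposition is therefore valid. The largest bag has 3 vertices, so the width is 2.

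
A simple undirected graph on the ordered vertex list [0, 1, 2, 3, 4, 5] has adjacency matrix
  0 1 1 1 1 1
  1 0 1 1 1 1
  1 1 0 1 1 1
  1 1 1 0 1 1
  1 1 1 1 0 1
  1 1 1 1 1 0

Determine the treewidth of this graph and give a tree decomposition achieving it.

Treewidth 5.
One such decomposition:
Bags: B1 = {0, 1, 2, 3, 4, 5}
Tree: (single bag)

A single bag containing all 6 vertices is trivially a valid decomposition of width 5. On the other hand G contains the 6-clique {0, 1, 2, 3, 4, 5}. A clique must lie in a single bag of any decomposition, so no decomposition can have width below 5. Combining the bounds, tw(G) = 5.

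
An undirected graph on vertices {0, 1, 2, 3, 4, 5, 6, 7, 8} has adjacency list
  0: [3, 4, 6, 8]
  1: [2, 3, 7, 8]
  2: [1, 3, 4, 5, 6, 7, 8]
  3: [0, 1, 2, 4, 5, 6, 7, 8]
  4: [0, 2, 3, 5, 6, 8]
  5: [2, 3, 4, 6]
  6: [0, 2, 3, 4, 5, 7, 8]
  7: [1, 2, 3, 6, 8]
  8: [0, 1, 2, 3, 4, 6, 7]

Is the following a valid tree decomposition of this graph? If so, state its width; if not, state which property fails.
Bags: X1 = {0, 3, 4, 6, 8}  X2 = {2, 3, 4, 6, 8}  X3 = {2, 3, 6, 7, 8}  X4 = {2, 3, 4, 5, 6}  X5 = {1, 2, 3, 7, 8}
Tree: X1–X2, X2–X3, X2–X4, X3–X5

Yes; width 4.

Vertex coverage: the bags together contain {0, 1, 2, 3, 4, 5, 6, 7, 8}, the full vertex set. Edge coverage: each edge of G has both endpoints in at least one bag. Running intersection: for every vertex, the bags containing it form a connected subtree. All three properties hold, so this is a valid tree decomposition of width max|bag| − 1 = 4, and hence tw(G) ≤ 4.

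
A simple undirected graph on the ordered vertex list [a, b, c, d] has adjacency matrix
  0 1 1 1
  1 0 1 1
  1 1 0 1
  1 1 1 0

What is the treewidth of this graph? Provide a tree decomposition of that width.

Treewidth 3.
Bags: B1 = {a, b, c, d}
Tree: (single bag)

A single bag containing all 4 vertices is trivially a valid decomposition of width 3. For the lower bound, the 4 vertices {a, b, c, d} are pairwise adjacent, and any tree decomposition puts a clique entirely inside one bag — forcing width ≥ 3. Combining the bounds, tw(G) = 3.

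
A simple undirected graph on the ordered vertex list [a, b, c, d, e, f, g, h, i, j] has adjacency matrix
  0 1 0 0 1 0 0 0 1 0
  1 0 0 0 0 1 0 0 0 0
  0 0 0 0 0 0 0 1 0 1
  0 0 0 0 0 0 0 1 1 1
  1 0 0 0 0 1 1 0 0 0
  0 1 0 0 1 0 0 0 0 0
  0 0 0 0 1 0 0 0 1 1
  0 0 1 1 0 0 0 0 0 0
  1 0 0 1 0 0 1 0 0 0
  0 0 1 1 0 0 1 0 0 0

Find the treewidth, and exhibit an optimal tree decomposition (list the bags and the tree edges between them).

Treewidth 2.
One such decomposition:
Bags: B1 = {b, e, f}  B2 = {a, b, e}  B3 = {a, e, g}  B4 = {a, g, i}  B5 = {g, i, j}  B6 = {d, i, j}  B7 = {c, d, j}  B8 = {c, d, h}
Tree: B1–B2, B2–B3, B3–B4, B4–B5, B5–B6, B6–B7, B7–B8

Every bag has size at most 3, so the width is 3 − 1 = 2 and tw(G) ≤ 2. Since f–b–a–e–f is a cycle in G, G is not acyclic. Forests are exactly the graphs of treewidth ≤ 1, so tw(G) ≥ 2. The upper and lower bounds meet at 2, so that is the treewidth.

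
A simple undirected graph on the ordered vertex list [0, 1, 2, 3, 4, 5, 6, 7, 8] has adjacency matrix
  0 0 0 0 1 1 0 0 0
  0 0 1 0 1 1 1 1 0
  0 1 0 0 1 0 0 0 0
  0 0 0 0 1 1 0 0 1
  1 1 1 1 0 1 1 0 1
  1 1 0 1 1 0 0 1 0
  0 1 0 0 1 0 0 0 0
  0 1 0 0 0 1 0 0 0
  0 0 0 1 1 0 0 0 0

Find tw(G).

2

A width-2 tree decomposition is:
Bags: B1 = {1, 4, 5}  B2 = {1, 4, 6}  B3 = {3, 4, 5}  B4 = {1, 2, 4}  B5 = {3, 4, 8}  B6 = {1, 5, 7}  B7 = {0, 4, 5}
Tree: B1–B2, B1–B3, B2–B4, B3–B5, B1–B6, B3–B7
Each bag holds 3 vertices, so the decomposition has width 2, which upper-bounds the treewidth. Conversely, {0, 4, 5} is a clique of size 3, and the vertices of any clique must share a bag in every tree decomposition; so some bag has ≥ 3 vertices and tw(G) ≥ 2. Combining the bounds, tw(G) = 2.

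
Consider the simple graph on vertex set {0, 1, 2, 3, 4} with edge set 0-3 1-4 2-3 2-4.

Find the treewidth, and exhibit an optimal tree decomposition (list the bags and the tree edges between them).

Treewidth 1.
One optimal decomposition is:
Bags: B1 = {1, 4}  B2 = {2, 4}  B3 = {2, 3}  B4 = {0, 3}
Tree: B1–B2, B2–B3, B3–B4

The largest bag has 2 vertices, giving width 1; this decomposition certifies tw(G) ≤ 1. Any graph with an edge has treewidth ≥ 1, and G has the edge 1–4. Hence tw(G) = 1 exactly.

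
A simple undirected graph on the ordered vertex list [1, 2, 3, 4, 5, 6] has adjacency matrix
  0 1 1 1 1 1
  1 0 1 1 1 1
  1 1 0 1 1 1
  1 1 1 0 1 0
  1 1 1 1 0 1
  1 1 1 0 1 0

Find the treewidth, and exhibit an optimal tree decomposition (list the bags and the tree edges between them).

Each bag holds 5 vertices, so the decomposition has width 4, which upper-bounds the treewidth. For the lower bound, the 5 vertices {1, 2, 3, 4, 5} are pairwise adjacent, and any tree decomposition puts a clique entirely inside one bag — forcing width ≥ 4. Hence tw(G) = 4 exactly.

Treewidth 4.
One optimal decomposition is:
Bags: B1 = {1, 2, 3, 4, 5}  B2 = {1, 2, 3, 5, 6}
Tree: B1–B2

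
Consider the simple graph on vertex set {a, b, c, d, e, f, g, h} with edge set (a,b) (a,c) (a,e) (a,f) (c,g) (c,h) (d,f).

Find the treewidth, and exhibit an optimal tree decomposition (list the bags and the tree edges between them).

Treewidth 1.
One such decomposition:
Bags: B1 = {a, c}  B2 = {a, f}  B3 = {a, b}  B4 = {c, g}  B5 = {c, h}  B6 = {d, f}  B7 = {a, e}
Tree: B1–B2, B1–B3, B1–B4, B4–B5, B2–B6, B1–B7

The largest bag has 2 vertices, giving width 1; this decomposition certifies tw(G) ≤ 1. Any graph with an edge has treewidth ≥ 1, and G has the edge a–c. The upper and lower bounds meet at 1, so that is the treewidth.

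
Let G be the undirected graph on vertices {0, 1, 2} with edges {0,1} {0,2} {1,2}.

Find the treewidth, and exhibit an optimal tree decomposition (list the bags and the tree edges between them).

Treewidth 2.
One such decomposition:
Bags: B1 = {0, 1, 2}
Tree: (single bag)

A single bag containing all 3 vertices is trivially a valid decomposition of width 2. On the other hand G contains the 3-clique {0, 1, 2}. A clique must lie in a single bag of any decomposition, so no decomposition can have width below 2. The upper and lower bounds meet at 2, so that is the treewidth.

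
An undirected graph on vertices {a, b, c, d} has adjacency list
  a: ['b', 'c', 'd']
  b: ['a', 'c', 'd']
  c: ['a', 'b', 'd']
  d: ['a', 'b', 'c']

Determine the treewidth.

A width-3 tree decomposition is:
Bags: B1 = {a, b, c, d}
Tree: (single bag)
With just one bag of size 4, the width is 4 − 1 = 3, so tw(G) ≤ 3. On the other hand G contains the 4-clique {a, b, c, d}. A clique must lie in a single bag of any decomposition, so no decomposition can have width below 3. Therefore the treewidth is 3.

3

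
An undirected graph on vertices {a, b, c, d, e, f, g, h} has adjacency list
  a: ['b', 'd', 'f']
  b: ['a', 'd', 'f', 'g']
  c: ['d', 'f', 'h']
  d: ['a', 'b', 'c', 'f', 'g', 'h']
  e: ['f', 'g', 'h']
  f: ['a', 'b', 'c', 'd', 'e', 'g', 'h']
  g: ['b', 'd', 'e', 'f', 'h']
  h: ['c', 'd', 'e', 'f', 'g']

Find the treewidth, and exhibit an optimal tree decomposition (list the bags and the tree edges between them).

Each bag holds 4 vertices, so the decomposition has width 3, which upper-bounds the treewidth. On the other hand G contains the 4-clique {d, f, g, h}. A clique must lie in a single bag of any decomposition, so no decomposition can have width below 3. Combining the bounds, tw(G) = 3.

Treewidth 3.
One such decomposition:
Bags: B1 = {d, f, g, h}  B2 = {c, d, f, h}  B3 = {b, d, f, g}  B4 = {e, f, g, h}  B5 = {a, b, d, f}
Tree: B1–B2, B1–B3, B1–B4, B3–B5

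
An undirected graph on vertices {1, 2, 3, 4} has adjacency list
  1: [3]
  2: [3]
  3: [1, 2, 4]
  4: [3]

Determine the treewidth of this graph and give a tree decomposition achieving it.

Each bag holds 2 vertices, so the decomposition has width 1, which upper-bounds the treewidth. G has an edge, so its treewidth is at least 1. Combining the bounds, tw(G) = 1.

Treewidth 1.
One optimal decomposition is:
Bags: B1 = {2, 3}  B2 = {1, 3}  B3 = {3, 4}
Tree: B1–B2, B2–B3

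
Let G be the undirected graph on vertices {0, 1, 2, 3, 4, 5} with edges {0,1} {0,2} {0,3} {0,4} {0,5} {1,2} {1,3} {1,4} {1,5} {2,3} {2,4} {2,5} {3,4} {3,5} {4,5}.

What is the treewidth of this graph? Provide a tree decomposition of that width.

A single bag containing all 6 vertices is trivially a valid decomposition of width 5. Conversely, {0, 1, 2, 3, 4, 5} is a clique of size 6, and the vertices of any clique must share a bag in every tree decomposition; so some bag has ≥ 6 vertices and tw(G) ≥ 5. Combining the bounds, tw(G) = 5.

Treewidth 5.
One such decomposition:
Bags: B1 = {0, 1, 2, 3, 4, 5}
Tree: (single bag)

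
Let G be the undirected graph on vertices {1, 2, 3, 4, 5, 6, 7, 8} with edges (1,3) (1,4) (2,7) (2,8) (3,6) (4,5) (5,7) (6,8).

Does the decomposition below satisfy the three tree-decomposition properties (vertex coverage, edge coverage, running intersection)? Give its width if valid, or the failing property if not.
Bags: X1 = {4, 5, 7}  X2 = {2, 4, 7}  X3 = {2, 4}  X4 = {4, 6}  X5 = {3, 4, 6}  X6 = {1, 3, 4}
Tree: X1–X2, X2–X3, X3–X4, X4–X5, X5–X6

A tree decomposition must satisfy three properties: every vertex lies in some bag; for every edge, both endpoints lie together in some bag; and for every vertex, the bags containing it form a connected subtree. Here vertex 8 appears in no bag, so the decomposition is invalid.

No — vertex 8 appears in no bag.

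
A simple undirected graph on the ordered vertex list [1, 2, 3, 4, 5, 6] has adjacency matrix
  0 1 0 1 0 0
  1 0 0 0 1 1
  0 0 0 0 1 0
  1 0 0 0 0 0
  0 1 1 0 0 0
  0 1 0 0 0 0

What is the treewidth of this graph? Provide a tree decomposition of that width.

Treewidth 1.
Bags: B1 = {2, 6}  B2 = {2, 5}  B3 = {1, 2}  B4 = {3, 5}  B5 = {1, 4}
Tree: B1–B2, B1–B3, B2–B4, B3–B5

Every bag has size at most 2, so the width is 2 − 1 = 1 and tw(G) ≤ 1. Any graph with an edge has treewidth ≥ 1, and G has the edge 6–2. Hence tw(G) = 1 exactly.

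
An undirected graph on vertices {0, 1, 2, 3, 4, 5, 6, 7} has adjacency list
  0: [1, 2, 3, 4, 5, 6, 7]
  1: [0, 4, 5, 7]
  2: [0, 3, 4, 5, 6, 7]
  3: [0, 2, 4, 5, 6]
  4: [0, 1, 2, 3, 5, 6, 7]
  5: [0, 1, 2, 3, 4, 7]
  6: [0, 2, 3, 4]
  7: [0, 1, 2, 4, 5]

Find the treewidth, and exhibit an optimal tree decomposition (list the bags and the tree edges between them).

Every bag has size at most 5, so the width is 5 − 1 = 4 and tw(G) ≤ 4. For the lower bound, the 5 vertices {0, 1, 4, 5, 7} are pairwise adjacent, and any tree decomposition puts a clique entirely inside one bag — forcing width ≥ 4. Combining the bounds, tw(G) = 4.

Treewidth 4.
One optimal decomposition is:
Bags: B1 = {0, 2, 3, 4, 5}  B2 = {0, 2, 4, 5, 7}  B3 = {0, 1, 4, 5, 7}  B4 = {0, 2, 3, 4, 6}
Tree: B1–B2, B2–B3, B1–B4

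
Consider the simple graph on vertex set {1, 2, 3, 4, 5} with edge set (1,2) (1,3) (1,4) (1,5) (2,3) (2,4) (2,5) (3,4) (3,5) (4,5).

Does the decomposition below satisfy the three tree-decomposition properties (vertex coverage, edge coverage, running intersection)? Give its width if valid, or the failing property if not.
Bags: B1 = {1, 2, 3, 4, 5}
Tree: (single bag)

Vertex coverage: the bags together contain {1, 2, 3, 4, 5}, the full vertex set. Edge coverage: each edge of G has both endpoints in at least one bag. Running intersection: for every vertex, the bags containing it form a connected subtree. All three properties hold, so this is a valid tree decomposition of width max|bag| − 1 = 4, and hence tw(G) ≤ 4.

Yes; width 4.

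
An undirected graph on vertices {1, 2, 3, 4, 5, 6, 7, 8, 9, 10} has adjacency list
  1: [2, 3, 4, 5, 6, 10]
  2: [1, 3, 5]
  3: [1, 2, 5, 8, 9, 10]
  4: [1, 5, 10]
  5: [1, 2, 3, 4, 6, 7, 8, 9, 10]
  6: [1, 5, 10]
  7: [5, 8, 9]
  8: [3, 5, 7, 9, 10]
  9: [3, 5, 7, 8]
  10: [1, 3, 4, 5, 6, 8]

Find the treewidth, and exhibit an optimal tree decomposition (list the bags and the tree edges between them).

Every bag has size at most 4, so the width is 4 − 1 = 3 and tw(G) ≤ 3. Conversely, {3, 5, 8, 9} is a clique of size 4, and the vertices of any clique must share a bag in every tree decomposition; so some bag has ≥ 4 vertices and tw(G) ≥ 3. Hence tw(G) = 3 exactly.

Treewidth 3.
One optimal decomposition is:
Bags: B1 = {1, 3, 5, 10}  B2 = {3, 5, 8, 10}  B3 = {1, 2, 3, 5}  B4 = {1, 4, 5, 10}  B5 = {1, 5, 6, 10}  B6 = {3, 5, 8, 9}  B7 = {5, 7, 8, 9}
Tree: B1–B2, B1–B3, B1–B4, B1–B5, B2–B6, B6–B7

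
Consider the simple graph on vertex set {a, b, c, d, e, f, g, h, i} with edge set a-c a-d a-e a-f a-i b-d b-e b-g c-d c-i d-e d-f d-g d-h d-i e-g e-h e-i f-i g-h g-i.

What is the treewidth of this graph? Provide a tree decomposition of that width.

Treewidth 3.
One such decomposition:
Bags: B1 = {d, e, g, i}  B2 = {b, d, e, g}  B3 = {a, d, e, i}  B4 = {a, c, d, i}  B5 = {d, e, g, h}  B6 = {a, d, f, i}
Tree: B1–B2, B1–B3, B3–B4, B1–B5, B3–B6

The largest bag has 4 vertices, giving width 3; this decomposition certifies tw(G) ≤ 3. Conversely, {d, e, g, h} is a clique of size 4, and the vertices of any clique must share a bag in every tree decomposition; so some bag has ≥ 4 vertices and tw(G) ≥ 3. Therefore the treewidth is 3.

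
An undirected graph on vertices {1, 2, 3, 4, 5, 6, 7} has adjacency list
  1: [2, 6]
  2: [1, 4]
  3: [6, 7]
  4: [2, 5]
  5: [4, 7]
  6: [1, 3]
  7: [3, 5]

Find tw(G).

A width-2 tree decomposition is:
Bags: B1 = {3, 5, 7}  B2 = {3, 4, 5}  B3 = {2, 3, 4}  B4 = {1, 2, 3}  B5 = {1, 3, 6}
Tree: B1–B2, B2–B3, B3–B4, B4–B5
Each bag holds 3 vertices, so the decomposition has width 2, which upper-bounds the treewidth. For the lower bound, G contains the cycle 3–7–5–4–2–1–6–3, so G is not a forest; only forests have treewidth ≤ 1, hence tw(G) ≥ 2. The upper and lower bounds meet at 2, so that is the treewidth.

2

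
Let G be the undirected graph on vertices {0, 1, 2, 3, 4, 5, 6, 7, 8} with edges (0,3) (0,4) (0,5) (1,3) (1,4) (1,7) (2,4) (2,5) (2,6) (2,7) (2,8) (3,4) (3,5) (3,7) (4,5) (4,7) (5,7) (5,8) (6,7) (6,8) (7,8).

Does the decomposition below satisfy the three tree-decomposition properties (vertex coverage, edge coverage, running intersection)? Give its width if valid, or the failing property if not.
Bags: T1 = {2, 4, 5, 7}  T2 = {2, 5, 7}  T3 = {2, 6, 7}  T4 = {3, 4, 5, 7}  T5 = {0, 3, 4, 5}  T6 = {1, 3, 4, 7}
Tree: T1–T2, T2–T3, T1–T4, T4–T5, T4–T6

A tree decomposition must satisfy three properties: every vertex lies in some bag; for every edge, both endpoints lie together in some bag; and for every vertex, the bags containing it form a connected subtree. Here vertex 8 appears in no bag, so the decomposition is invalid.

No — vertex 8 appears in no bag.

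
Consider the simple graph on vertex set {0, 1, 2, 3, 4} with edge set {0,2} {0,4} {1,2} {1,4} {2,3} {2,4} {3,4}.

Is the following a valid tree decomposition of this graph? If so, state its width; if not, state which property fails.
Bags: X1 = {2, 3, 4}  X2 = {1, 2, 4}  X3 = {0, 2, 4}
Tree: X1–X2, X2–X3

Vertex coverage: the bags together contain {0, 1, 2, 3, 4}, the full vertex set. Edge coverage: each edge of G has both endpoints in at least one bag. Running intersection: for every vertex, the bags containing it form a connected subtree. All three properties hold, so this is a valid tree decomposition of width max|bag| − 1 = 2, and hence tw(G) ≤ 2.

Yes; width 2.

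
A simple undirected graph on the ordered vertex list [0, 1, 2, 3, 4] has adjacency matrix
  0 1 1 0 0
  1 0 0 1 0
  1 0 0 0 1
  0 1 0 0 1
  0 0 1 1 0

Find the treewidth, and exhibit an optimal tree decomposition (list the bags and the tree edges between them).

Every bag has size at most 3, so the width is 3 − 1 = 2 and tw(G) ≤ 2. For the lower bound, G contains the cycle 4–2–0–1–3–4, so G is not a forest; only forests have treewidth ≤ 1, hence tw(G) ≥ 2. Combining the bounds, tw(G) = 2.

Treewidth 2.
One such decomposition:
Bags: B1 = {0, 2, 4}  B2 = {0, 1, 4}  B3 = {1, 3, 4}
Tree: B1–B2, B2–B3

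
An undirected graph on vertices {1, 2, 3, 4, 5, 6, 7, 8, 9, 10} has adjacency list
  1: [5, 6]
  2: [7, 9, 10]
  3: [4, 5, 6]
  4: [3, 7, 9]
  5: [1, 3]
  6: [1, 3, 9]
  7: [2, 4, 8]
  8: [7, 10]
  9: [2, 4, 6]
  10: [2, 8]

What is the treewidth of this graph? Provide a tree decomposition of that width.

Treewidth 2.
One optimal decomposition is:
Bags: B1 = {7, 8, 10}  B2 = {2, 7, 10}  B3 = {2, 4, 7}  B4 = {2, 4, 9}  B5 = {3, 4, 9}  B6 = {3, 6, 9}  B7 = {3, 5, 6}  B8 = {1, 5, 6}
Tree: B1–B2, B2–B3, B3–B4, B4–B5, B5–B6, B6–B7, B7–B8

The largest bag has 3 vertices, giving width 2; this decomposition certifies tw(G) ≤ 2. Since 8–10–2–7–8 is a cycle in G, G is not acyclic. Forests are exactly the graphs of treewidth ≤ 1, so tw(G) ≥ 2. Hence tw(G) = 2 exactly.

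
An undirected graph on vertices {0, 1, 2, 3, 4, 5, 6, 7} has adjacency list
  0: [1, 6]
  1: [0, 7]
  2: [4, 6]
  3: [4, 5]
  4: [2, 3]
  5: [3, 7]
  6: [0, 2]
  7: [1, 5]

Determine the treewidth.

2

A width-2 tree decomposition is:
Bags: B1 = {0, 1, 6}  B2 = {1, 2, 6}  B3 = {1, 2, 4}  B4 = {1, 3, 4}  B5 = {1, 3, 5}  B6 = {1, 5, 7}
Tree: B1–B2, B2–B3, B3–B4, B4–B5, B5–B6
Every bag has size at most 3, so the width is 3 − 1 = 2 and tw(G) ≤ 2. For the lower bound, G contains the cycle 1–0–6–2–4–3–5–7–1, so G is not a forest; only forests have treewidth ≤ 1, hence tw(G) ≥ 2. Therefore the treewidth is 2.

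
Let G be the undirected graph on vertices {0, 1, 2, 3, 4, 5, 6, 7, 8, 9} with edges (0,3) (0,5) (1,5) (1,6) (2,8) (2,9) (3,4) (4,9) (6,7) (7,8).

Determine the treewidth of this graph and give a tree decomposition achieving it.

Treewidth 2.
Bags: B1 = {2, 8, 9}  B2 = {7, 8, 9}  B3 = {6, 7, 9}  B4 = {1, 6, 9}  B5 = {1, 5, 9}  B6 = {0, 5, 9}  B7 = {0, 3, 9}  B8 = {3, 4, 9}
Tree: B1–B2, B2–B3, B3–B4, B4–B5, B5–B6, B6–B7, B7–B8

Each bag holds 3 vertices, so the decomposition has width 2, which upper-bounds the treewidth. For the lower bound, G contains the cycle 9–2–8–7–6–1–5–0–3–4–9, so G is not a forest; only forests have treewidth ≤ 1, hence tw(G) ≥ 2. Hence tw(G) = 2 exactly.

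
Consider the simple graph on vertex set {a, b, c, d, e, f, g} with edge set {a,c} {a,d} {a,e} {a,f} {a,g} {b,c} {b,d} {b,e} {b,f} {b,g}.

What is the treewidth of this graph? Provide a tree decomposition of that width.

Treewidth 2.
Bags: B1 = {a, b, f}  B2 = {a, b, c}  B3 = {a, b, e}  B4 = {a, b, g}  B5 = {a, b, d}
Tree: B1–B2, B2–B3, B3–B4, B4–B5

Every bag has size at most 3, so the width is 3 − 1 = 2 and tw(G) ≤ 2. Since a–f–b–c–a is a cycle in G, G is not acyclic. Forests are exactly the graphs of treewidth ≤ 1, so tw(G) ≥ 2. Therefore the treewidth is 2.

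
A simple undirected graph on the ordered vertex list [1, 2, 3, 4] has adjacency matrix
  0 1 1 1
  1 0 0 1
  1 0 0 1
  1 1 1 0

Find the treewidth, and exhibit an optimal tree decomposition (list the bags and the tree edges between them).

Each bag holds 3 vertices, so the decomposition has width 2, which upper-bounds the treewidth. Conversely, {1, 2, 4} is a clique of size 3, and the vertices of any clique must share a bag in every tree decomposition; so some bag has ≥ 3 vertices and tw(G) ≥ 2. The upper and lower bounds meet at 2, so that is the treewidth.

Treewidth 2.
Bags: B1 = {1, 2, 4}  B2 = {1, 3, 4}
Tree: B1–B2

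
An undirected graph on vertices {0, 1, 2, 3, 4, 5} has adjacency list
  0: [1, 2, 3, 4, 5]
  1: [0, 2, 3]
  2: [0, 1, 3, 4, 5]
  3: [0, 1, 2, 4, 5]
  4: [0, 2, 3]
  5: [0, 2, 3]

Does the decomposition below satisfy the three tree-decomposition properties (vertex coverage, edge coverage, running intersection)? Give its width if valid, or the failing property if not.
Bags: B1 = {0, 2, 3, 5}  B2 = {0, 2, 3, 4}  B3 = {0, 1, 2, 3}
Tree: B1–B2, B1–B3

Yes; width 3.

Checking the three conditions: (i) the bags cover all of {0, 1, 2, 3, 4, 5}; (ii) for each edge, some bag contains both endpoints; (iii) the bags containing any fixed vertex form a subtree. All hold, so the decomposition is valid with width 4 − 1 = 3.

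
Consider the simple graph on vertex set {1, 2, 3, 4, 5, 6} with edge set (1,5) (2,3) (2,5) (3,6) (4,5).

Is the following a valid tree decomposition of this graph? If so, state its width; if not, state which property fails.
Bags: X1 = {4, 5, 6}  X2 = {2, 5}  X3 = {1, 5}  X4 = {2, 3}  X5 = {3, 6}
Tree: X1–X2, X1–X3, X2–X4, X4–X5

No — bags containing vertex 6 are not connected in the tree.

A tree decomposition must satisfy three properties: every vertex lies in some bag; for every edge, both endpoints lie together in some bag; and for every vertex, the bags containing it form a connected subtree. Here bags containing vertex 6 are not connected in the tree, so the decomposition is invalid.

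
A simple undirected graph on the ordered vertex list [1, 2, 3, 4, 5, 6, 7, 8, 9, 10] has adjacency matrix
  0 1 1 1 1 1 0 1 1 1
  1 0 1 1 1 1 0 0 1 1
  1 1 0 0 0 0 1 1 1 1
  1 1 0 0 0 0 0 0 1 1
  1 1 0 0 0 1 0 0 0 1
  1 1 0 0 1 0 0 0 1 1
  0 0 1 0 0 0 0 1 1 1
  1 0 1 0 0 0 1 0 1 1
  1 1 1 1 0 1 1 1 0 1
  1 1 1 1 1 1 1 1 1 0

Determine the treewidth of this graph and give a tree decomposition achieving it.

The largest bag has 5 vertices, giving width 4; this decomposition certifies tw(G) ≤ 4. On the other hand G contains the 5-clique {1, 3, 8, 9, 10}. A clique must lie in a single bag of any decomposition, so no decomposition can have width below 4. Combining the bounds, tw(G) = 4.

Treewidth 4.
One such decomposition:
Bags: B1 = {1, 2, 6, 9, 10}  B2 = {1, 2, 5, 6, 10}  B3 = {1, 2, 3, 9, 10}  B4 = {1, 3, 8, 9, 10}  B5 = {1, 2, 4, 9, 10}  B6 = {3, 7, 8, 9, 10}
Tree: B1–B2, B1–B3, B3–B4, B3–B5, B4–B6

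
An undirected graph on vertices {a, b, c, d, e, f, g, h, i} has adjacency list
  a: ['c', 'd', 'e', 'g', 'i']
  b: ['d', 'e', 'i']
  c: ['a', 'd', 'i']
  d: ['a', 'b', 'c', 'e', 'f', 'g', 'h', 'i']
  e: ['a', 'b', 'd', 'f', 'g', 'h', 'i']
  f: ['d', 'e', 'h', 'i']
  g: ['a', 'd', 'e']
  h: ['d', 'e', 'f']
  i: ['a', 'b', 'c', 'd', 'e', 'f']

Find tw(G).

A width-3 tree decomposition is:
Bags: B1 = {a, c, d, i}  B2 = {a, d, e, i}  B3 = {d, e, f, i}  B4 = {b, d, e, i}  B5 = {d, e, f, h}  B6 = {a, d, e, g}
Tree: B1–B2, B2–B3, B2–B4, B3–B5, B2–B6
Every bag has size at most 4, so the width is 4 − 1 = 3 and tw(G) ≤ 3. Conversely, {a, d, e, g} is a clique of size 4, and the vertices of any clique must share a bag in every tree decomposition; so some bag has ≥ 4 vertices and tw(G) ≥ 3. The upper and lower bounds meet at 3, so that is the treewidth.

3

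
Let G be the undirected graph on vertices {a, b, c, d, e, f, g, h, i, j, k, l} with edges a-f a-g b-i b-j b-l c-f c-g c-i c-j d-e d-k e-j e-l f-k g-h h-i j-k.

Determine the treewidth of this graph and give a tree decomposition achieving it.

Treewidth 3.
One optimal decomposition is:
Bags: B1 = {d, e, k, l}  B2 = {e, j, k, l}  B3 = {b, j, k, l}  B4 = {b, f, j, k}  B5 = {b, c, f, j}  B6 = {b, c, f, i}  B7 = {a, c, f, i}  B8 = {a, c, g, i}  B9 = {a, g, h, i}
Tree: B1–B2, B2–B3, B3–B4, B4–B5, B5–B6, B6–B7, B7–B8, B8–B9

Every bag has size at most 4, so the width is 4 − 1 = 3 and tw(G) ≤ 3. For the lower bound: the 4 vertex sets {d,e,l}, {k}, {j}, {b,c,f,i} are disjoint, each induces a connected subgraph, and every pair is joined by at least one edge of G. Contracting each set to a single vertex therefore yields K_{4} as a minor, and since treewidth is minor-monotone, tw(G) ≥ tw(K_{4}) = 3. Combining the bounds, tw(G) = 3.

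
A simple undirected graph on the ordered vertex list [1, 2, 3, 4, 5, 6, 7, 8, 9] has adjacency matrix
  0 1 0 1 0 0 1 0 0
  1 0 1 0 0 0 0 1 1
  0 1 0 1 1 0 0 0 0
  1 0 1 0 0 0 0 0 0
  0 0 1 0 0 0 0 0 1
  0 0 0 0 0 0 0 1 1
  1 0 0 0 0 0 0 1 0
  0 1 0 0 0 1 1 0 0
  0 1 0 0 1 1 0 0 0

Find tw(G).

A width-3 tree decomposition is:
Bags: B1 = {3, 5, 6, 9}  B2 = {2, 3, 6, 9}  B3 = {2, 3, 6, 8}  B4 = {2, 3, 4, 8}  B5 = {1, 2, 4, 8}  B6 = {1, 4, 7, 8}
Tree: B1–B2, B2–B3, B3–B4, B4–B5, B5–B6
Every bag has size at most 4, so the width is 4 − 1 = 3 and tw(G) ≤ 3. For the lower bound: the 4 vertex sets {5,6,9}, {3}, {2}, {1,4,7,8} are disjoint, each induces a connected subgraph, and every pair is joined by at least one edge of G. Contracting each set to a single vertex therefore yields K_{4} as a minor, and since treewidth is minor-monotone, tw(G) ≥ tw(K_{4}) = 3. Hence tw(G) = 3 exactly.

3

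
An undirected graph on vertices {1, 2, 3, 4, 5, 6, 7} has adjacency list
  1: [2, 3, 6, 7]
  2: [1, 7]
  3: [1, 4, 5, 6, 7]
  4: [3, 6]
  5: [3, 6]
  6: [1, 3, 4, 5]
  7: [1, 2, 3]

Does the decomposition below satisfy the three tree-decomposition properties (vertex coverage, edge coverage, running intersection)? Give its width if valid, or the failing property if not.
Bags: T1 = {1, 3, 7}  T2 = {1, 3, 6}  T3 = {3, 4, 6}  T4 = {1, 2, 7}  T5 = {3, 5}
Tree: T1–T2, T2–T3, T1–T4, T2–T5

A tree decomposition must satisfy three properties: every vertex lies in some bag; for every edge, both endpoints lie together in some bag; and for every vertex, the bags containing it form a connected subtree. Here edge (6,5) lies in no bag, so the decomposition is invalid.

No — edge (6,5) lies in no bag.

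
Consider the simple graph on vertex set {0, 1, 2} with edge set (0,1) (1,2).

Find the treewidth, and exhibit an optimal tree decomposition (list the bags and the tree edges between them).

Treewidth 1.
One optimal decomposition is:
Bags: B1 = {0, 1}  B2 = {1, 2}
Tree: B1–B2

Every bag has size at most 2, so the width is 2 − 1 = 1 and tw(G) ≤ 1. Since G has at least one edge (e.g. 0–1), it is not an edgeless graph, so tw(G) ≥ 1. Combining the bounds, tw(G) = 1.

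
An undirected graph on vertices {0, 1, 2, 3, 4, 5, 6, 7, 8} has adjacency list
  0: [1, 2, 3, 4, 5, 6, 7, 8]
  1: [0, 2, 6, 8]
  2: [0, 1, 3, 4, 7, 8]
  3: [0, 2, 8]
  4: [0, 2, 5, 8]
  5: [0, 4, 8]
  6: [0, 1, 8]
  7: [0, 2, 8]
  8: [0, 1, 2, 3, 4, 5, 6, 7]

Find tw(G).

3

A width-3 tree decomposition is:
Bags: B1 = {0, 1, 6, 8}  B2 = {0, 1, 2, 8}  B3 = {0, 2, 7, 8}  B4 = {0, 2, 4, 8}  B5 = {0, 4, 5, 8}  B6 = {0, 2, 3, 8}
Tree: B1–B2, B2–B3, B3–B4, B4–B5, B4–B6
The largest bag has 4 vertices, giving width 3; this decomposition certifies tw(G) ≤ 3. Conversely, {0, 1, 2, 8} is a clique of size 4, and the vertices of any clique must share a bag in every tree decomposition; so some bag has ≥ 4 vertices and tw(G) ≥ 3. Combining the bounds, tw(G) = 3.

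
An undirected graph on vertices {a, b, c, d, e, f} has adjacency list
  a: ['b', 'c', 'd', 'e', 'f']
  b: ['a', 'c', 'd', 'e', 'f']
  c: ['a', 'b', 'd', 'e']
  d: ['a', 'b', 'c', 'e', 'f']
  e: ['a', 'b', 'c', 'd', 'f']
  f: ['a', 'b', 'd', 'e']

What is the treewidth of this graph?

4

A width-4 tree decomposition is:
Bags: B1 = {a, b, d, e, f}  B2 = {a, b, c, d, e}
Tree: B1–B2
Each bag holds 5 vertices, so the decomposition has width 4, which upper-bounds the treewidth. For the lower bound, the 5 vertices {a, b, c, d, e} are pairwise adjacent, and any tree decomposition puts a clique entirely inside one bag — forcing width ≥ 4. The upper and lower bounds meet at 4, so that is the treewidth.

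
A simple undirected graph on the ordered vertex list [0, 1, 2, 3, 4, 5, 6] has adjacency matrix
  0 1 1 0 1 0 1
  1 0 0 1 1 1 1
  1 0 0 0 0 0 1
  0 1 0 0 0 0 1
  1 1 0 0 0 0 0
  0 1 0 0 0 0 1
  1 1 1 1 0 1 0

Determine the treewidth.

A width-2 tree decomposition is:
Bags: B1 = {1, 3, 6}  B2 = {0, 1, 6}  B3 = {0, 1, 4}  B4 = {1, 5, 6}  B5 = {0, 2, 6}
Tree: B1–B2, B2–B3, B2–B4, B2–B5
The largest bag has 3 vertices, giving width 2; this decomposition certifies tw(G) ≤ 2. On the other hand G contains the 3-clique {0, 1, 4}. A clique must lie in a single bag of any decomposition, so no decomposition can have width below 2. Therefore the treewidth is 2.

2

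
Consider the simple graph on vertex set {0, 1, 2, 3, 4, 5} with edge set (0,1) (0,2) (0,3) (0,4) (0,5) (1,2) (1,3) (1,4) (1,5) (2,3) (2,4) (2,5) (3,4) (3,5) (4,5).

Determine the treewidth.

A width-5 tree decomposition is:
Bags: B1 = {0, 1, 2, 3, 4, 5}
Tree: (single bag)
A single bag containing all 6 vertices is trivially a valid decomposition of width 5. Conversely, {0, 1, 2, 3, 4, 5} is a clique of size 6, and the vertices of any clique must share a bag in every tree decomposition; so some bag has ≥ 6 vertices and tw(G) ≥ 5. Hence tw(G) = 5 exactly.

5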